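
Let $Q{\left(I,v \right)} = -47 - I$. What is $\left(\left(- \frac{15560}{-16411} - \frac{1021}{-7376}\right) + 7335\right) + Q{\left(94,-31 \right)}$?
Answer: $\frac{870947500175}{121047536} \approx 7195.1$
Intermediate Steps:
$\left(\left(- \frac{15560}{-16411} - \frac{1021}{-7376}\right) + 7335\right) + Q{\left(94,-31 \right)} = \left(\left(- \frac{15560}{-16411} - \frac{1021}{-7376}\right) + 7335\right) - 141 = \left(\left(\left(-15560\right) \left(- \frac{1}{16411}\right) - - \frac{1021}{7376}\right) + 7335\right) - 141 = \left(\left(\frac{15560}{16411} + \frac{1021}{7376}\right) + 7335\right) - 141 = \left(\frac{131526191}{121047536} + 7335\right) - 141 = \frac{888015202751}{121047536} - 141 = \frac{870947500175}{121047536}$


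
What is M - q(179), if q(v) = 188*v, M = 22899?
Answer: -10753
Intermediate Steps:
M - q(179) = 22899 - 188*179 = 22899 - 1*33652 = 22899 - 33652 = -10753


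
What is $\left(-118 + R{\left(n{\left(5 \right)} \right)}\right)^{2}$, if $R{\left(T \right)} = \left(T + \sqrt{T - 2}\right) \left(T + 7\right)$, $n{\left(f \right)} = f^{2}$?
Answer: $488676 + 43648 \sqrt{23} \approx 6.98 \cdot 10^{5}$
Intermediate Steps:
$R{\left(T \right)} = \left(7 + T\right) \left(T + \sqrt{-2 + T}\right)$ ($R{\left(T \right)} = \left(T + \sqrt{-2 + T}\right) \left(7 + T\right) = \left(7 + T\right) \left(T + \sqrt{-2 + T}\right)$)
$\left(-118 + R{\left(n{\left(5 \right)} \right)}\right)^{2} = \left(-118 + \left(\left(5^{2}\right)^{2} + 7 \cdot 5^{2} + 7 \sqrt{-2 + 5^{2}} + 5^{2} \sqrt{-2 + 5^{2}}\right)\right)^{2} = \left(-118 + \left(25^{2} + 7 \cdot 25 + 7 \sqrt{-2 + 25} + 25 \sqrt{-2 + 25}\right)\right)^{2} = \left(-118 + \left(625 + 175 + 7 \sqrt{23} + 25 \sqrt{23}\right)\right)^{2} = \left(-118 + \left(800 + 32 \sqrt{23}\right)\right)^{2} = \left(682 + 32 \sqrt{23}\right)^{2}$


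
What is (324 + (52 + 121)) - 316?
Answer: 181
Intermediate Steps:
(324 + (52 + 121)) - 316 = (324 + 173) - 316 = 497 - 316 = 181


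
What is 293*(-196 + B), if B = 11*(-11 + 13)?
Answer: -50982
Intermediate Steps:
B = 22 (B = 11*2 = 22)
293*(-196 + B) = 293*(-196 + 22) = 293*(-174) = -50982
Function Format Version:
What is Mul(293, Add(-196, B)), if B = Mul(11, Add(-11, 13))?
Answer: -50982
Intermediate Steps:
B = 22 (B = Mul(11, 2) = 22)
Mul(293, Add(-196, B)) = Mul(293, Add(-196, 22)) = Mul(293, -174) = -50982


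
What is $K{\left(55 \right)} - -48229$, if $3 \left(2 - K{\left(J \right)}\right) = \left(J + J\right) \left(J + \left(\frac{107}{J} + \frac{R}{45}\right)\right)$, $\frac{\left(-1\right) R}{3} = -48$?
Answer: $\frac{138077}{3} \approx 46026.0$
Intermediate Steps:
$R = 144$ ($R = \left(-3\right) \left(-48\right) = 144$)
$K{\left(J \right)} = 2 - \frac{2 J \left(\frac{16}{5} + J + \frac{107}{J}\right)}{3}$ ($K{\left(J \right)} = 2 - \frac{\left(J + J\right) \left(J + \left(\frac{107}{J} + \frac{144}{45}\right)\right)}{3} = 2 - \frac{2 J \left(J + \left(\frac{107}{J} + 144 \cdot \frac{1}{45}\right)\right)}{3} = 2 - \frac{2 J \left(J + \left(\frac{107}{J} + \frac{16}{5}\right)\right)}{3} = 2 - \frac{2 J \left(J + \left(\frac{16}{5} + \frac{107}{J}\right)\right)}{3} = 2 - \frac{2 J \left(\frac{16}{5} + J + \frac{107}{J}\right)}{3}$)
$K{\left(55 \right)} - -48229 = \left(- \frac{208}{3} - \frac{352}{3} - \frac{2 \cdot 55^{2}}{3}\right) - -48229 = \left(- \frac{208}{3} - \frac{352}{3} - \frac{6050}{3}\right) + 48229 = - \frac{6610}{3} + 48229 = \frac{138077}{3}$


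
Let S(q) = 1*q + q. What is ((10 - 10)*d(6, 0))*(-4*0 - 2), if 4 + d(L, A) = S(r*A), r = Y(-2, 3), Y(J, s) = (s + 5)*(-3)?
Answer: 0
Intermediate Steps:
Y(J, s) = -15 - 3*s (Y(J, s) = (5 + s)*(-3) = -15 - 3*s)
r = -24 (r = -15 - 3*3 = -15 - 9 = -24)
S(q) = 2*q (S(q) = q + q = 2*q)
d(L, A) = -4 - 48*A (d(L, A) = -4 + 2*(-24*A) = -4 - 48*A)
((10 - 10)*d(6, 0))*(-4*0 - 2) = ((10 - 10)*(-4 - 48*0))*(-4*0 - 2) = (0*(-4 + 0))*(0 - 2) = (0*(-4))*(-2) = 0*(-2) = 0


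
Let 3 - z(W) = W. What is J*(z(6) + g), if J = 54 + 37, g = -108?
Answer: -10101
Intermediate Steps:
z(W) = 3 - W
J = 91
J*(z(6) + g) = 91*((3 - 1*6) - 108) = 91*((3 - 6) - 108) = 91*(-3 - 108) = 91*(-111) = -10101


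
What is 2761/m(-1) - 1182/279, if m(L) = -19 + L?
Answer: -264653/1860 ≈ -142.29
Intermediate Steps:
2761/m(-1) - 1182/279 = 2761/(-19 - 1) - 1182/279 = 2761/(-20) - 1182*1/279 = 2761*(-1/20) - 394/93 = -2761/20 - 394/93 = -264653/1860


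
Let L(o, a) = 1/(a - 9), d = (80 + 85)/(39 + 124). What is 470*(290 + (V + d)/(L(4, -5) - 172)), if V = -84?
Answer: 17869839920/130889 ≈ 1.3653e+5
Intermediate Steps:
d = 165/163 ≈ 1.0123
L(o, a) = 1/(-9 + a)
470*(290 + (V + d)/(L(4, -5) - 172)) = 470*(290 + (-84 + 165/163)/(1/(-9 - 5) - 172)) = 470*(290 - 13527/(163*(1/(-14) - 172))) = 470*(290 - 13527/(163*(-1/14 - 172))) = 470*(290 - 13527/(163*(-2409/14))) = 470*(290 - 13527/163*(-14/2409)) = 470*(290 + 63126/130889) = 470*(38020936/130889) = 17869839920/130889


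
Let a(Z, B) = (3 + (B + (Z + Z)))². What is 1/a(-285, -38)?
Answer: 1/366025 ≈ 2.7321e-6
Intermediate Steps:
a(Z, B) = (3 + B + 2*Z)² (a(Z, B) = (3 + (B + 2*Z))² = (3 + B + 2*Z)²)
1/a(-285, -38) = 1/((3 - 38 + 2*(-285))²) = 1/((3 - 38 - 570)²) = 1/((-605)²) = 1/366025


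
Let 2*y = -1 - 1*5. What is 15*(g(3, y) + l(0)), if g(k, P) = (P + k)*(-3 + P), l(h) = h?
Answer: 0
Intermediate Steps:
y = -3 (y = (-1 - 1*5)/2 = (-1 - 5)/2 = (½)*(-6) = -3)
g(k, P) = (-3 + P)*(P + k)
15*(g(3, y) + l(0)) = 15*(((-3)² - 3*(-3) - 3*3 - 3*3) + 0) = 15*((9 + 9 - 9 - 9) + 0) = 15*(0 + 0) = 15*0 = 0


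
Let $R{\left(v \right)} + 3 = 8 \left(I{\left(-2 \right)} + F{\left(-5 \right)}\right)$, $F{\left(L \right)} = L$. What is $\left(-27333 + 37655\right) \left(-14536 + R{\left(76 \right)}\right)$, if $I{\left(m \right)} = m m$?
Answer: $-150154134$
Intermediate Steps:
$I{\left(m \right)} = m^{2}$
$R{\left(v \right)} = -11$ ($R{\left(v \right)} = -3 + 8 \left(\left(-2\right)^{2} - 5\right) = -3 + 8 \left(4 - 5\right) = -3 + 8 \left(-1\right) = -3 - 8 = -11$)
$\left(-27333 + 37655\right) \left(-14536 + R{\left(76 \right)}\right) = \left(-27333 + 37655\right) \left(-14536 - 11\right) = 10322 \left(-14547\right) = -150154134$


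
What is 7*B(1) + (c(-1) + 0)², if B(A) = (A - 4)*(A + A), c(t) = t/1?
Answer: -41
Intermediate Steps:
c(t) = t (c(t) = t*1 = t)
B(A) = 2*A*(-4 + A) (B(A) = (-4 + A)*(2*A) = 2*A*(-4 + A))
7*B(1) + (c(-1) + 0)² = 7*(2*1*(-4 + 1)) + (-1 + 0)² = 7*(2*1*(-3)) + (-1)² = 7*(-6) + 1 = -42 + 1 = -41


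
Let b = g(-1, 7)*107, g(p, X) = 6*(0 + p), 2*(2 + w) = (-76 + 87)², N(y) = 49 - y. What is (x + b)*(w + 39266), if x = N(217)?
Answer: -31852845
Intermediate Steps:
w = 117/2 (w = -2 + (-76 + 87)²/2 = -2 + (½)*11² = -2 + (½)*121 = -2 + 121/2 = 117/2 ≈ 58.500)
x = -168 (x = 49 - 1*217 = 49 - 217 = -168)
g(p, X) = 6*p
b = -642 (b = (6*(-1))*107 = -6*107 = -642)
(x + b)*(w + 39266) = (-168 - 642)*(117/2 + 39266) = -810*78649/2 = -31852845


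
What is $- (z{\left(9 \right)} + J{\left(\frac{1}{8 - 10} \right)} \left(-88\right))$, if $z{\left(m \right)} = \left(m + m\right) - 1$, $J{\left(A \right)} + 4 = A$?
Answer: $-413$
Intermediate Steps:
$J{\left(A \right)} = -4 + A$
$z{\left(m \right)} = -1 + 2 m$ ($z{\left(m \right)} = 2 m - 1 = -1 + 2 m$)
$- (z{\left(9 \right)} + J{\left(\frac{1}{8 - 10} \right)} \left(-88\right)) = - (\left(-1 + 2 \cdot 9\right) + \left(-4 + \frac{1}{8 - 10}\right) \left(-88\right)) = - (\left(-1 + 18\right) + \left(-4 + \frac{1}{-2}\right) \left(-88\right)) = - (17 + \left(-4 - \frac{1}{2}\right) \left(-88\right)) = - (17 - -396) = - (17 + 396) = \left(-1\right) 413 = -413$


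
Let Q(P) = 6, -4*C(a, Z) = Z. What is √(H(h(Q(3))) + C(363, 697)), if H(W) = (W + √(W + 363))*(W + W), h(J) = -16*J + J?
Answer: √(64103 - 720*√273)/2 ≈ 114.24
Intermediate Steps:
C(a, Z) = -Z/4
h(J) = -15*J
H(W) = 2*W*(W + √(363 + W)) (H(W) = (W + √(363 + W))*(2*W) = 2*W*(W + √(363 + W)))
√(H(h(Q(3))) + C(363, 697)) = √(2*(-15*6)*(-15*6 + √(363 - 15*6)) - ¼*697) = √(2*(-90)*(-90 + √(363 - 90)) - 697/4) = √(2*(-90)*(-90 + √273) - 697/4) = √((16200 - 180*√273) - 697/4) = √(64103/4 - 180*√273)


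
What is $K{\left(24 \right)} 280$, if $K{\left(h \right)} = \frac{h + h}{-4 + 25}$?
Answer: $640$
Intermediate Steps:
$K{\left(h \right)} = \frac{2 h}{21}$
$K{\left(24 \right)} 280 = \frac{2}{21} \cdot 24 \cdot 280 = \frac{16}{7} \cdot 280 = 640$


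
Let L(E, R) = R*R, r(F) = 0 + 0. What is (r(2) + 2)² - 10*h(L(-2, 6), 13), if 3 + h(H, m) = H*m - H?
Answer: -4286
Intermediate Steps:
r(F) = 0
L(E, R) = R²
h(H, m) = -3 - H + H*m (h(H, m) = -3 + (H*m - H) = -3 + (-H + H*m) = -3 - H + H*m)
(r(2) + 2)² - 10*h(L(-2, 6), 13) = (0 + 2)² - 10*(-3 - 1*6² + 6²*13) = 2² - 10*(-3 - 1*36 + 36*13) = 4 - 10*(-3 - 36 + 468) = 4 - 10*429 = 4 - 4290 = -4286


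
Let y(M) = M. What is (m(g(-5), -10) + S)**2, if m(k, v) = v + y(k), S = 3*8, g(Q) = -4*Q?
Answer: 1156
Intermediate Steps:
S = 24
m(k, v) = k + v (m(k, v) = v + k = k + v)
(m(g(-5), -10) + S)**2 = ((-4*(-5) - 10) + 24)**2 = ((20 - 10) + 24)**2 = (10 + 24)**2 = 34**2 = 1156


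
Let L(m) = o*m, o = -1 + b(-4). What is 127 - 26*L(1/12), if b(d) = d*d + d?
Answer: 619/6 ≈ 103.17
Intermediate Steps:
b(d) = d + d**2 (b(d) = d**2 + d = d + d**2)
o = 11 (o = -1 - 4*(1 - 4) = -1 - 4*(-3) = -1 + 12 = 11)
L(m) = 11*m
127 - 26*L(1/12) = 127 - 286/12 = 127 - 26*11/12 = 127 - 143/6 = 619/6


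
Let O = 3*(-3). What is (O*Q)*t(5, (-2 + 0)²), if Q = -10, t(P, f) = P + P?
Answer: 900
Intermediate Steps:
t(P, f) = 2*P
O = -9
(O*Q)*t(5, (-2 + 0)²) = (-9*(-10))*(2*5) = 90*10 = 900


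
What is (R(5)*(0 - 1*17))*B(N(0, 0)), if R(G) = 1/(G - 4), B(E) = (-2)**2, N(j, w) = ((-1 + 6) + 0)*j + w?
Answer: -68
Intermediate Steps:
N(j, w) = w + 5*j (N(j, w) = (5 + 0)*j + w = 5*j + w = w + 5*j)
B(E) = 4
R(G) = 1/(-4 + G)
(R(5)*(0 - 1*17))*B(N(0, 0)) = ((0 - 1*17)/(-4 + 5))*4 = ((0 - 17)/1)*4 = (1*(-17))*4 = -17*4 = -68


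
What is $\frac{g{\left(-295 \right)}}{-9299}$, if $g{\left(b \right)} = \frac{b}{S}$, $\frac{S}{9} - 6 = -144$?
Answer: $- \frac{295}{11549358} \approx -2.5543 \cdot 10^{-5}$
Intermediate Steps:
$S = -1242$ ($S = 54 + 9 \left(-144\right) = 54 - 1296 = -1242$)
$g{\left(b \right)} = - \frac{b}{1242}$ ($g{\left(b \right)} = \frac{b}{-1242} = b \left(- \frac{1}{1242}\right) = - \frac{b}{1242}$)
$\frac{g{\left(-295 \right)}}{-9299} = \frac{\left(- \frac{1}{1242}\right) \left(-295\right)}{-9299} = \frac{295}{1242} \left(- \frac{1}{9299}\right) = - \frac{295}{11549358}$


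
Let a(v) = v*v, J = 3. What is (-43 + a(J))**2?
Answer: 1156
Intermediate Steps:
a(v) = v**2
(-43 + a(J))**2 = (-43 + 3**2)**2 = (-43 + 9)**2 = (-34)**2 = 1156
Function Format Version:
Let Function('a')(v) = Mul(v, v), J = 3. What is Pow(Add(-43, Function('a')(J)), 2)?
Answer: 1156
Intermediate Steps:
Function('a')(v) = Pow(v, 2)
Pow(Add(-43, Function('a')(J)), 2) = Pow(Add(-43, Pow(3, 2)), 2) = Pow(Add(-43, 9), 2) = Pow(-34, 2) = 1156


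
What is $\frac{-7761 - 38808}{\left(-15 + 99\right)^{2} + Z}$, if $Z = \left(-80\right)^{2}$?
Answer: $- \frac{46569}{13456} \approx -3.4608$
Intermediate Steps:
$Z = 6400$
$\frac{-7761 - 38808}{\left(-15 + 99\right)^{2} + Z} = \frac{-7761 - 38808}{\left(-15 + 99\right)^{2} + 6400} = - \frac{46569}{84^{2} + 6400} = - \frac{46569}{7056 + 6400} = - \frac{46569}{13456}$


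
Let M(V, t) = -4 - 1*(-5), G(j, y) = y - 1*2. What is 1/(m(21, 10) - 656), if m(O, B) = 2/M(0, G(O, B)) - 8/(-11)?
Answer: -11/7186 ≈ -0.0015308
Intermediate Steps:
G(j, y) = -2 + y (G(j, y) = y - 2 = -2 + y)
M(V, t) = 1 (M(V, t) = -4 + 5 = 1)
m(O, B) = 30/11 (m(O, B) = 2/1 - 8/(-11) = 2*1 - 8*(-1/11) = 2 + 8/11 = 30/11)
1/(m(21, 10) - 656) = 1/(30/11 - 656) = 1/(-7186/11) = -11/7186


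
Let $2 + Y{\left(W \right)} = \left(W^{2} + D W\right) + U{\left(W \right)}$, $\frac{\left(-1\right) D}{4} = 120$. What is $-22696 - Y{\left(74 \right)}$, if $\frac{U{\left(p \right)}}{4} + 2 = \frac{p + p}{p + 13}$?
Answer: $\frac{639554}{87} \approx 7351.2$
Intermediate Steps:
$D = -480$ ($D = \left(-4\right) 120 = -480$)
$U{\left(p \right)} = -8 + \frac{8 p}{13 + p}$ ($U{\left(p \right)} = -8 + 4 \frac{p + p}{p + 13} = -8 + 4 \frac{2 p}{13 + p} = -8 + \frac{8 p}{13 + p}$)
$Y{\left(W \right)} = -2 + W^{2} - 480 W - \frac{104}{13 + W}$ ($Y{\left(W \right)} = -2 - \left(- W^{2} + \frac{104}{13 + W} + 480 W\right) = -2 + W^{2} - 480 W - \frac{104}{13 + W}$)
$-22696 - Y{\left(74 \right)} = -22696 - \frac{-104 + \left(13 + 74\right) \left(-2 + 74^{2} - 35520\right)}{13 + 74} = -22696 - \frac{-104 + 87 \left(-2 + 5476 - 35520\right)}{87} = -22696 - \frac{-104 + 87 \left(-30046\right)}{87} = -22696 - \frac{-104 - 2614002}{87} = -22696 - \frac{1}{87} \left(-2614106\right) = -22696 - - \frac{2614106}{87} = -22696 + \frac{2614106}{87} = \frac{639554}{87}$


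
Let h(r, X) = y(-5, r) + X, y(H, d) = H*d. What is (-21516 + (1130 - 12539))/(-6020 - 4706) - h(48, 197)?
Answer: 494143/10726 ≈ 46.070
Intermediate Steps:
h(r, X) = X - 5*r (h(r, X) = -5*r + X = X - 5*r)
(-21516 + (1130 - 12539))/(-6020 - 4706) - h(48, 197) = (-21516 + (1130 - 12539))/(-6020 - 4706) - (197 - 5*48) = (-21516 - 11409)/(-10726) - (197 - 240) = -32925*(-1/10726) - 1*(-43) = 32925/10726 + 43 = 494143/10726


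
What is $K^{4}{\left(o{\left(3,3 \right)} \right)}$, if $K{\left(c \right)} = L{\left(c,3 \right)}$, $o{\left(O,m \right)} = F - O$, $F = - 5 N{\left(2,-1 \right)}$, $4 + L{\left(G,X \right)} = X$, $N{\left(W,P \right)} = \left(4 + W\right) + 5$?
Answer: $1$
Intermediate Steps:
$N{\left(W,P \right)} = 9 + W$
$L{\left(G,X \right)} = -4 + X$
$F = -55$ ($F = - 5 \left(9 + 2\right) = \left(-5\right) 11 = -55$)
$o{\left(O,m \right)} = -55 - O$
$K{\left(c \right)} = -1$ ($K{\left(c \right)} = -4 + 3 = -1$)
$K^{4}{\left(o{\left(3,3 \right)} \right)} = \left(-1\right)^{4} = 1$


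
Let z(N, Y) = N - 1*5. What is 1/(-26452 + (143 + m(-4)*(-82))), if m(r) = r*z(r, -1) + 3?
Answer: -1/29507 ≈ -3.3890e-5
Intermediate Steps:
z(N, Y) = -5 + N (z(N, Y) = N - 5 = -5 + N)
m(r) = 3 + r*(-5 + r) (m(r) = r*(-5 + r) + 3 = 3 + r*(-5 + r))
1/(-26452 + (143 + m(-4)*(-82))) = 1/(-26452 + (143 + (3 - 4*(-5 - 4))*(-82))) = 1/(-26452 + (143 + (3 - 4*(-9))*(-82))) = 1/(-26452 + (143 + (3 + 36)*(-82))) = 1/(-26452 + (143 + 39*(-82))) = 1/(-26452 + (143 - 3198)) = 1/(-26452 - 3055) = 1/(-29507) = -1/29507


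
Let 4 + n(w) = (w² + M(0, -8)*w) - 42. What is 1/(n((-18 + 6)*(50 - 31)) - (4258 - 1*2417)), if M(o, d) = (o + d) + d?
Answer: 1/53745 ≈ 1.8606e-5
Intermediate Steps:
M(o, d) = o + 2*d (M(o, d) = (d + o) + d = o + 2*d)
n(w) = -46 + w² - 16*w (n(w) = -4 + ((w² + (0 + 2*(-8))*w) - 42) = -4 + ((w² + (0 - 16)*w) - 42) = -4 + ((w² - 16*w) - 42) = -4 + (-42 + w² - 16*w) = -46 + w² - 16*w)
1/(n((-18 + 6)*(50 - 31)) - (4258 - 1*2417)) = 1/((-46 + ((-18 + 6)*(50 - 31))² - 16*(-18 + 6)*(50 - 31)) - (4258 - 1*2417)) = 1/((-46 + (-12*19)² - (-192)*19) - (4258 - 2417)) = 1/((-46 + (-228)² - 16*(-228)) - 1*1841) = 1/((-46 + 51984 + 3648) - 1841) = 1/(55586 - 1841) = 1/53745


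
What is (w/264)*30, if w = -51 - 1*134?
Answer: -925/44 ≈ -21.023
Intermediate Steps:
w = -185 (w = -51 - 134 = -185)
(w/264)*30 = -185/264*30 = -925/44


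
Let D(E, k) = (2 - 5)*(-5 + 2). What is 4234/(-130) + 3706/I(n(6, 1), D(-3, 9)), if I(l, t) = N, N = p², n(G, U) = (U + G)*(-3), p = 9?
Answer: 69413/5265 ≈ 13.184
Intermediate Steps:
n(G, U) = -3*G - 3*U (n(G, U) = (G + U)*(-3) = -3*G - 3*U)
D(E, k) = 9 (D(E, k) = -3*(-3) = 9)
N = 81 (N = 9² = 81)
I(l, t) = 81
4234/(-130) + 3706/I(n(6, 1), D(-3, 9)) = 4234/(-130) + 3706/81 = 4234*(-1/130) + 3706*(1/81) = -2117/65 + 3706/81 = 69413/5265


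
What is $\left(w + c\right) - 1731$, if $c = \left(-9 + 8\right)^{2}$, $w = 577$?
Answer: $-1153$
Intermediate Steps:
$c = 1$ ($c = \left(-1\right)^{2} = 1$)
$\left(w + c\right) - 1731 = \left(577 + 1\right) - 1731 = 578 - 1731 = -1153$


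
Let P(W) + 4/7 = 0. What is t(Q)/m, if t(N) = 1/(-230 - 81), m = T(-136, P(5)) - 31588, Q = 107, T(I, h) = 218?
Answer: 1/9756070 ≈ 1.0250e-7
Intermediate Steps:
P(W) = -4/7 (P(W) = -4/7 + 0 = -4/7)
m = -31370 (m = 218 - 31588 = -31370)
t(N) = -1/311 (t(N) = 1/(-311) = -1/311)
t(Q)/m = -1/311/(-31370) = -1/311*(-1/31370) = 1/9756070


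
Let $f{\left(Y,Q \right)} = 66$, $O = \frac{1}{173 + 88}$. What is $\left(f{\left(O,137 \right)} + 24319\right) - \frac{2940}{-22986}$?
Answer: $\frac{93419425}{3831} \approx 24385.0$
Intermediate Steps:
$O = \frac{1}{261} \approx 0.0038314$
$\left(f{\left(O,137 \right)} + 24319\right) - \frac{2940}{-22986} = \left(66 + 24319\right) - \frac{2940}{-22986} = 24385 - - \frac{490}{3831} = 24385 + \frac{490}{3831} = \frac{93419425}{3831}$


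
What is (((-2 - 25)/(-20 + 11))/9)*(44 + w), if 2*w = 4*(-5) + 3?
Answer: 71/6 ≈ 11.833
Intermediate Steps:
w = -17/2 (w = (4*(-5) + 3)/2 = (-20 + 3)/2 = (1/2)*(-17) = -17/2 ≈ -8.5000)
(((-2 - 25)/(-20 + 11))/9)*(44 + w) = (((-2 - 25)/(-20 + 11))/9)*(44 - 17/2) = (-27/(-9)*(1/9))*(71/2) = (-27*(-1/9)*(1/9))*(71/2) = (3*(1/9))*(71/2) = (1/3)*(71/2) = 71/6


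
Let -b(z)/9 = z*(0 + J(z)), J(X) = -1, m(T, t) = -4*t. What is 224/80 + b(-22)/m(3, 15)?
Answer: 61/10 ≈ 6.1000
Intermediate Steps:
b(z) = 9*z (b(z) = -9*z*(0 - 1) = -9*z*(-1) = -(-9)*z = 9*z)
224/80 + b(-22)/m(3, 15) = 224/80 + (9*(-22))/((-4*15)) = 224*(1/80) - 198/(-60) = 14/5 - 198*(-1/60) = 14/5 + 33/10 = 61/10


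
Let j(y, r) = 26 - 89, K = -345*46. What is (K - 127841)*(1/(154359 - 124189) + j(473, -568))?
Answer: 273152791099/30170 ≈ 9.0538e+6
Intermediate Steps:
K = -15870
j(y, r) = -63
(K - 127841)*(1/(154359 - 124189) + j(473, -568)) = (-15870 - 127841)*(1/(154359 - 124189) - 63) = -143711*(1/30170 - 63) = -143711*(-1900709/30170) = 273152791099/30170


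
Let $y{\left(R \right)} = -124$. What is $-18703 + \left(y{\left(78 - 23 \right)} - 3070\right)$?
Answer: $-21897$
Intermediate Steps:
$-18703 + \left(y{\left(78 - 23 \right)} - 3070\right) = -18703 - 3194 = -21897$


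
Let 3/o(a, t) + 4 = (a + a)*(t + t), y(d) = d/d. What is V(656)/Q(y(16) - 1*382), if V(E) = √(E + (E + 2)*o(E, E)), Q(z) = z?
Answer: -√53992746484410/109305090 ≈ -0.067225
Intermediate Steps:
y(d) = 1
o(a, t) = 3/(-4 + 4*a*t) (o(a, t) = 3/(-4 + (a + a)*(t + t)) = 3/(-4 + (2*a)*(2*t)) = 3/(-4 + 4*a*t))
V(E) = √(E + 3*(2 + E)/(4*(-1 + E²))) (V(E) = √(E + (E + 2)*(3/(4*(-1 + E*E)))) = √(E + (2 + E)*(3/(4*(-1 + E²)))) = √(E + 3*(2 + E)/(4*(-1 + E²))))
V(656)/Q(y(16) - 1*382) = (√((6 - 1*656 + 4*656³)/(-1 + 656²))/2)/(1 - 1*382) = (√((6 - 656 + 4*282300416)/(-1 + 430336))/2)/(1 - 382) = (√((6 - 656 + 1129201664)/430335)/2)/(-381) = (√((1/430335)*1129201014)/2)*(-1/381) = (√(376400338/143445)/2)*(-1/381) = ((√53992746484410/143445)/2)*(-1/381) = (√53992746484410/286890)*(-1/381) = -√53992746484410/109305090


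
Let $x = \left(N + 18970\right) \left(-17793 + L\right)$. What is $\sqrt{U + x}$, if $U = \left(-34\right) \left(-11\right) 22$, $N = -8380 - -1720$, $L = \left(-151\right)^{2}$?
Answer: $2 \sqrt{15414177} \approx 7852.2$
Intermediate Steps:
$L = 22801$
$N = -6660$ ($N = -8380 + 1720 = -6660$)
$x = 61648480$ ($x = \left(-6660 + 18970\right) \left(-17793 + 22801\right) = 12310 \cdot 5008 = 61648480$)
$U = 8228$ ($U = 374 \cdot 22 = 8228$)
$\sqrt{U + x} = \sqrt{8228 + 61648480} = \sqrt{61656708} = 2 \sqrt{15414177}$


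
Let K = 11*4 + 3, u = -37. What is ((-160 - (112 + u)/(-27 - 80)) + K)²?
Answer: 144384256/11449 ≈ 12611.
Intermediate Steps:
K = 47 (K = 44 + 3 = 47)
((-160 - (112 + u)/(-27 - 80)) + K)² = ((-160 - (112 - 37)/(-27 - 80)) + 47)² = ((-160 - 75/(-107)) + 47)² = ((-160 - 75*(-1)/107) + 47)² = ((-160 - 1*(-75/107)) + 47)² = ((-160 + 75/107) + 47)² = (-17045/107 + 47)² = (-12016/107)² = 144384256/11449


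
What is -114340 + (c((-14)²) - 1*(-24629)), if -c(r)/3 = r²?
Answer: -204959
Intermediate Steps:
c(r) = -3*r²
-114340 + (c((-14)²) - 1*(-24629)) = -114340 + (-3*((-14)²)² - 1*(-24629)) = -114340 + (-3*196² + 24629) = -114340 + (-3*38416 + 24629) = -114340 + (-115248 + 24629) = -114340 - 90619 = -204959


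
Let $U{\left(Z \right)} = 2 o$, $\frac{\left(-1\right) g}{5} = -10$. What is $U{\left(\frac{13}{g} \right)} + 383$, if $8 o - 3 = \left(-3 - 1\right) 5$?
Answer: $\frac{1515}{4} \approx 378.75$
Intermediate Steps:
$o = - \frac{17}{8}$ ($o = \frac{3}{8} + \frac{\left(-3 - 1\right) 5}{8} = \frac{3}{8} + \frac{\left(-4\right) 5}{8} = \frac{3}{8} + \frac{1}{8} \left(-20\right) = \frac{3}{8} - \frac{5}{2} = - \frac{17}{8} \approx -2.125$)
$g = 50$ ($g = \left(-5\right) \left(-10\right) = 50$)
$U{\left(Z \right)} = - \frac{17}{4}$ ($U{\left(Z \right)} = 2 \left(- \frac{17}{8}\right) = - \frac{17}{4}$)
$U{\left(\frac{13}{g} \right)} + 383 = - \frac{17}{4} + 383 = \frac{1515}{4}$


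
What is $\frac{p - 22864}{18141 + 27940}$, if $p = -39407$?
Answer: $- \frac{62271}{46081} \approx -1.3513$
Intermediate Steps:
$\frac{p - 22864}{18141 + 27940} = \frac{-39407 - 22864}{18141 + 27940} = - \frac{62271}{46081}$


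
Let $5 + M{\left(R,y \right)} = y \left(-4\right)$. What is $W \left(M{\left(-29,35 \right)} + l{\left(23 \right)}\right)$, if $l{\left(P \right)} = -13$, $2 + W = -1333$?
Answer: $210930$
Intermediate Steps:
$W = -1335$ ($W = -2 - 1333 = -1335$)
$M{\left(R,y \right)} = -5 - 4 y$ ($M{\left(R,y \right)} = -5 + y \left(-4\right) = -5 - 4 y$)
$W \left(M{\left(-29,35 \right)} + l{\left(23 \right)}\right) = - 1335 \left(\left(-5 - 140\right) - 13\right) = - 1335 \left(-145 - 13\right) = \left(-1335\right) \left(-158\right) = 210930$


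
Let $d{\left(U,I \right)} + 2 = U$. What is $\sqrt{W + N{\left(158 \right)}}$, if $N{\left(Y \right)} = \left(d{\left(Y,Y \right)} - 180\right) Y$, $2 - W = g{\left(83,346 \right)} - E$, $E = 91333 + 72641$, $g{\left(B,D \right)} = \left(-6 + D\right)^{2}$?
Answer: $2 \sqrt{11146} \approx 211.15$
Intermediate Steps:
$d{\left(U,I \right)} = -2 + U$
$E = 163974$
$W = 48376$ ($W = 2 - \left(\left(-6 + 346\right)^{2} - 163974\right) = 2 - \left(340^{2} - 163974\right) = 2 - \left(115600 - 163974\right) = 2 - -48374 = 2 + 48374 = 48376$)
$N{\left(Y \right)} = Y \left(-182 + Y\right)$ ($N{\left(Y \right)} = \left(\left(-2 + Y\right) - 180\right) Y = \left(-182 + Y\right) Y = Y \left(-182 + Y\right)$)
$\sqrt{W + N{\left(158 \right)}} = \sqrt{48376 + 158 \left(-182 + 158\right)} = \sqrt{48376 + 158 \left(-24\right)} = \sqrt{48376 - 3792} = \sqrt{44584} = 2 \sqrt{11146}$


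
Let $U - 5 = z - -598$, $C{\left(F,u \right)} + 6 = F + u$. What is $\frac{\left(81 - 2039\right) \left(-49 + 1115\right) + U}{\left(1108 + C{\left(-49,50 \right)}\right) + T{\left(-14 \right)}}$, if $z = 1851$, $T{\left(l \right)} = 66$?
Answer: $- \frac{2084774}{1169} \approx -1783.4$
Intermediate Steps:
$C{\left(F,u \right)} = -6 + F + u$ ($C{\left(F,u \right)} = -6 + \left(F + u\right) = -6 + F + u$)
$U = 2454$ ($U = 5 + \left(1851 - -598\right) = 5 + \left(1851 + 598\right) = 5 + 2449 = 2454$)
$\frac{\left(81 - 2039\right) \left(-49 + 1115\right) + U}{\left(1108 + C{\left(-49,50 \right)}\right) + T{\left(-14 \right)}} = \frac{\left(81 - 2039\right) \left(-49 + 1115\right) + 2454}{\left(1108 - 5\right) + 66} = \frac{\left(-1958\right) 1066 + 2454}{\left(1108 - 5\right) + 66} = \frac{-2087228 + 2454}{1103 + 66} = - \frac{2084774}{1169}$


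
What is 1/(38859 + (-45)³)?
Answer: -1/52266 ≈ -1.9133e-5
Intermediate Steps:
1/(38859 + (-45)³) = 1/(38859 - 91125) = 1/(-52266) = -1/52266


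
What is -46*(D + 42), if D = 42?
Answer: -3864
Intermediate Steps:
-46*(D + 42) = -46*(42 + 42) = -46*84 = -3864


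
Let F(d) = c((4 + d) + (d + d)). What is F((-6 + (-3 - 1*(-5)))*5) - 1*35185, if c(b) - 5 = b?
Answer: -35236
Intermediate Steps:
c(b) = 5 + b
F(d) = 9 + 3*d (F(d) = 5 + ((4 + d) + (d + d)) = 5 + ((4 + d) + 2*d) = 5 + (4 + 3*d) = 9 + 3*d)
F((-6 + (-3 - 1*(-5)))*5) - 1*35185 = (9 + 3*((-6 + (-3 - 1*(-5)))*5)) - 1*35185 = (9 + 3*((-6 + (-3 + 5))*5)) - 35185 = (9 + 3*((-6 + 2)*5)) - 35185 = (9 + 3*(-4*5)) - 35185 = (9 + 3*(-20)) - 35185 = (9 - 60) - 35185 = -51 - 35185 = -35236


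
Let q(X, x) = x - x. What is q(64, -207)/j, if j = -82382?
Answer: 0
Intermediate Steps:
q(X, x) = 0
q(64, -207)/j = 0/(-82382) = 0*(-1/82382) = 0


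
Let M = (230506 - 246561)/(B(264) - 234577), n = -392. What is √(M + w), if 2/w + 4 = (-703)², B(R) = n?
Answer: √102380762651696948265/38707618215 ≈ 0.26140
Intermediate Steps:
B(R) = -392
M = 16055/234969 (M = (230506 - 246561)/(-392 - 234577) = -16055/(-234969) = -16055*(-1/234969) = 16055/234969 ≈ 0.068328)
w = 2/494205 (w = 2/(-4 + (-703)²) = 2/(-4 + 494209) = 2/494205 ≈ 4.0469e-6)
√(M + w) = √(16055/234969 + 2/494205) = √(2644977071/38707618215) = √102380762651696948265/38707618215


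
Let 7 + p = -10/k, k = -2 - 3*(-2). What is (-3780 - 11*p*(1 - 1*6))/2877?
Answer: -8605/5754 ≈ -1.4955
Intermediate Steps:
k = 4 (k = -2 + 6 = 4)
p = -19/2 (p = -7 - 10/4 = -7 - 10*¼ = -7 - 5/2 = -19/2 ≈ -9.5000)
(-3780 - 11*p*(1 - 1*6))/2877 = (-3780 - 11*(-19/2)*(1 - 1*6))/2877 = (-3780 - (-209)*(1 - 6)/2)*(1/2877) = (-3780 - (-209)*(-5)/2)*(1/2877) = (-3780 - 1*1045/2)*(1/2877) = (-3780 - 1045/2)*(1/2877) = -8605/2*1/2877 = -8605/5754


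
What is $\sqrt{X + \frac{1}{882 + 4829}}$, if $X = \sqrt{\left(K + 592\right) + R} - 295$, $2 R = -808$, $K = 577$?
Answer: $\frac{\sqrt{-9621572984 + 97846563 \sqrt{85}}}{5711} \approx 16.351 i$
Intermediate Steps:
$R = -404$ ($R = \frac{1}{2} \left(-808\right) = -404$)
$X = -295 + 3 \sqrt{85}$ ($X = \sqrt{\left(577 + 592\right) - 404} - 295 = \sqrt{1169 - 404} - 295 = \sqrt{765} - 295 = 3 \sqrt{85} - 295 = -295 + 3 \sqrt{85} \approx -267.34$)
$\sqrt{X + \frac{1}{882 + 4829}} = \sqrt{\left(-295 + 3 \sqrt{85}\right) + \frac{1}{882 + 4829}} = \sqrt{\left(-295 + 3 \sqrt{85}\right) + \frac{1}{5711}} = \sqrt{- \frac{1684744}{5711} + 3 \sqrt{85}}$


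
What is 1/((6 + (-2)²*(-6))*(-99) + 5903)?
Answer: 1/7685 ≈ 0.00013012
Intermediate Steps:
1/((6 + (-2)²*(-6))*(-99) + 5903) = 1/((6 + 4*(-6))*(-99) + 5903) = 1/((6 - 24)*(-99) + 5903) = 1/(-18*(-99) + 5903) = 1/(1782 + 5903) = 1/7685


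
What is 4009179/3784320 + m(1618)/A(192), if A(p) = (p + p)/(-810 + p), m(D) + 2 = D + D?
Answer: -6564104027/1261440 ≈ -5203.7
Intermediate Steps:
m(D) = -2 + 2*D (m(D) = -2 + (D + D) = -2 + 2*D)
A(p) = 2*p/(-810 + p) (A(p) = (2*p)/(-810 + p) = 2*p/(-810 + p))
4009179/3784320 + m(1618)/A(192) = 4009179/3784320 + (-2 + 2*1618)/((2*192/(-810 + 192))) = 4009179*(1/3784320) + (-2 + 3236)/((2*192/(-618))) = 1336393/1261440 + 3234/((2*192*(-1/618))) = 1336393/1261440 + 3234/(-64/103) = 1336393/1261440 + 3234*(-103/64) = 1336393/1261440 - 166551/32 = -6564104027/1261440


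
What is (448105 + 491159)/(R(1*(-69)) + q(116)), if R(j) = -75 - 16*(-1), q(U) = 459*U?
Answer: 939264/53185 ≈ 17.660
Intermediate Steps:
R(j) = -59 (R(j) = -75 + 16 = -59)
(448105 + 491159)/(R(1*(-69)) + q(116)) = (448105 + 491159)/(-59 + 459*116) = 939264/(-59 + 53244) = 939264/53185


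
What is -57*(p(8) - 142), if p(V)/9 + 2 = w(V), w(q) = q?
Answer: 5016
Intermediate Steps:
p(V) = -18 + 9*V
-57*(p(8) - 142) = -57*((-18 + 9*8) - 142) = -57*((-18 + 72) - 142) = -57*(54 - 142) = -57*(-88) = 5016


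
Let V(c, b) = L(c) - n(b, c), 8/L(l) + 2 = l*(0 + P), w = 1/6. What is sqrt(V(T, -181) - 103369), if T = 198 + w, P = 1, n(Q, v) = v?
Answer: I*sqrt(5165083545666)/7062 ≈ 321.82*I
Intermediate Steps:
w = 1/6 (w = (1/6)*1 = 1/6 ≈ 0.16667)
L(l) = 8/(-2 + l) (L(l) = 8/(-2 + l*(0 + 1)) = 8/(-2 + l*1) = 8/(-2 + l))
T = 1189/6 (T = 198 + 1/6 = 1189/6 ≈ 198.17)
V(c, b) = -c + 8/(-2 + c) (V(c, b) = 8/(-2 + c) - c = -c + 8/(-2 + c))
sqrt(V(T, -181) - 103369) = sqrt((8 - 1*1189/6*(-2 + 1189/6))/(-2 + 1189/6) - 103369) = sqrt((8 - 1*1189/6*1177/6)/(1177/6) - 103369) = sqrt(6*(8 - 1399453/36)/1177 - 103369) = sqrt((6/1177)*(-1399165/36) - 103369) = sqrt(-1399165/7062 - 103369) = sqrt(-731391043/7062) = I*sqrt(5165083545666)/7062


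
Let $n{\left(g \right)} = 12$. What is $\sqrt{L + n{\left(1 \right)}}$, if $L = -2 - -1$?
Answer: $\sqrt{11} \approx 3.3166$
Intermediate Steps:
$L = -1$ ($L = -2 + 1 = -1$)
$\sqrt{L + n{\left(1 \right)}} = \sqrt{-1 + 12} = \sqrt{11}$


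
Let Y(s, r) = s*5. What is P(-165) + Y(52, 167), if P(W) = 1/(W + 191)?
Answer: 6761/26 ≈ 260.04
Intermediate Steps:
Y(s, r) = 5*s
P(W) = 1/(191 + W)
P(-165) + Y(52, 167) = 1/(191 - 165) + 5*52 = 1/26 + 260 = 6761/26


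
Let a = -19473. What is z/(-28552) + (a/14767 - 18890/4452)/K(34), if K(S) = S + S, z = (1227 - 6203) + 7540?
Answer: -80522760985/469271278392 ≈ -0.17159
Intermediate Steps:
z = 2564 (z = -4976 + 7540 = 2564)
K(S) = 2*S
z/(-28552) + (a/14767 - 18890/4452)/K(34) = 2564/(-28552) + (-19473/14767 - 18890/4452)/((2*34)) = 2564*(-1/28552) + (-19473*1/14767 - 18890*1/4452)/68 = -641/7138 + (-19473/14767 - 9445/2226)*(1/68) = -641/7138 - 182821213/32871342*1/68 = -641/7138 - 10754189/131485368 = -80522760985/469271278392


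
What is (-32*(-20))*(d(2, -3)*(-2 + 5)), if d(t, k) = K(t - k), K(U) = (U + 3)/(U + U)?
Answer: 1536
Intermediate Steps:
K(U) = (3 + U)/(2*U) (K(U) = (3 + U)/((2*U)) = (3 + U)*(1/(2*U)) = (3 + U)/(2*U))
d(t, k) = (3 + t - k)/(2*(t - k)) (d(t, k) = (3 + (t - k))/(2*(t - k)) = (3 + t - k)/(2*(t - k)))
(-32*(-20))*(d(2, -3)*(-2 + 5)) = (-32*(-20))*(((-3 - 3 - 1*2)/(2*(-3 - 1*2)))*(-2 + 5)) = 640*(((-3 - 3 - 2)/(2*(-3 - 2)))*3) = 640*(((1/2)*(-8)/(-5))*3) = 640*(((1/2)*(-1/5)*(-8))*3) = 640*((4/5)*3) = 640*(12/5) = 1536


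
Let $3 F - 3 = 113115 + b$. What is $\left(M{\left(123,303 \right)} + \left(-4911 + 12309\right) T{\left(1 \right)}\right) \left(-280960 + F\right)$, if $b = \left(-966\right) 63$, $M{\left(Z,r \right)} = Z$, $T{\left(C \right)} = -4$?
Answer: $7766260260$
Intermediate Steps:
$b = -60858$
$F = 17420$ ($F = 1 + \frac{113115 - 60858}{3} = 1 + \frac{1}{3} \cdot 52257 = 1 + 17419 = 17420$)
$\left(M{\left(123,303 \right)} + \left(-4911 + 12309\right) T{\left(1 \right)}\right) \left(-280960 + F\right) = \left(123 + \left(-4911 + 12309\right) \left(-4\right)\right) \left(-280960 + 17420\right) = \left(123 + 7398 \left(-4\right)\right) \left(-263540\right) = \left(123 - 29592\right) \left(-263540\right) = \left(-29469\right) \left(-263540\right) = 7766260260$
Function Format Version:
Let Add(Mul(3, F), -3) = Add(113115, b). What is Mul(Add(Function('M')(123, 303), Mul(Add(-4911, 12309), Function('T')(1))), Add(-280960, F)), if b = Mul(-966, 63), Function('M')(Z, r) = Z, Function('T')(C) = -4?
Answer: 7766260260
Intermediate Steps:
b = -60858
F = 17420 (F = Add(1, Mul(Rational(1, 3), Add(113115, -60858))) = Add(1, Mul(Rational(1, 3), 52257)) = Add(1, 17419) = 17420)
Mul(Add(Function('M')(123, 303), Mul(Add(-4911, 12309), Function('T')(1))), Add(-280960, F)) = Mul(Add(123, Mul(Add(-4911, 12309), -4)), Add(-280960, 17420)) = Mul(Add(123, Mul(7398, -4)), -263540) = Mul(Add(123, -29592), -263540) = Mul(-29469, -263540) = 7766260260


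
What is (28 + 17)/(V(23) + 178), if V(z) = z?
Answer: 15/67 ≈ 0.22388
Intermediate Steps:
(28 + 17)/(V(23) + 178) = (28 + 17)/(23 + 178) = 45/201 = (1/201)*45 = 15/67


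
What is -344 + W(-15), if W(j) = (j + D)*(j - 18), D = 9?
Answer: -146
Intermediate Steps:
W(j) = (-18 + j)*(9 + j) (W(j) = (j + 9)*(j - 18) = (9 + j)*(-18 + j) = (-18 + j)*(9 + j))
-344 + W(-15) = -344 + (-162 + (-15)² - 9*(-15)) = -344 + (-162 + 225 + 135) = -344 + 198 = -146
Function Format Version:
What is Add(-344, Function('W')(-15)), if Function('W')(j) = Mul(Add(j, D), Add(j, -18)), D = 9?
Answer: -146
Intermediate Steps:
Function('W')(j) = Mul(Add(-18, j), Add(9, j)) (Function('W')(j) = Mul(Add(j, 9), Add(j, -18)) = Mul(Add(9, j), Add(-18, j)) = Mul(Add(-18, j), Add(9, j)))
Add(-344, Function('W')(-15)) = Add(-344, Add(-162, Pow(-15, 2), Mul(-9, -15))) = Add(-344, Add(-162, 225, 135)) = Add(-344, 198) = -146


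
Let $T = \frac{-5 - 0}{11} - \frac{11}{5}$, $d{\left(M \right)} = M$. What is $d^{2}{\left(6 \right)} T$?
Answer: $- \frac{5256}{55} \approx -95.564$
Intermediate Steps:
$T = - \frac{146}{55}$ ($T = \left(-5 + 0\right) \frac{1}{11} - \frac{11}{5} = \left(-5\right) \frac{1}{11} - \frac{11}{5} = - \frac{5}{11} - \frac{11}{5} = - \frac{146}{55} \approx -2.6545$)
$d^{2}{\left(6 \right)} T = 6^{2} \left(- \frac{146}{55}\right) = 36 \left(- \frac{146}{55}\right) = - \frac{5256}{55}$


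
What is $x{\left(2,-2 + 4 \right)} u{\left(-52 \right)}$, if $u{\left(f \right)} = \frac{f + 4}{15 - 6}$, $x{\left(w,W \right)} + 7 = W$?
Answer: $\frac{80}{3} \approx 26.667$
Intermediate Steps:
$x{\left(w,W \right)} = -7 + W$
$u{\left(f \right)} = \frac{4}{9} + \frac{f}{9}$ ($u{\left(f \right)} = \frac{4 + f}{9} = \left(4 + f\right) \frac{1}{9} = \frac{4}{9} + \frac{f}{9}$)
$x{\left(2,-2 + 4 \right)} u{\left(-52 \right)} = \left(-7 + \left(-2 + 4\right)\right) \left(\frac{4}{9} + \frac{1}{9} \left(-52\right)\right) = \left(-7 + 2\right) \left(\frac{4}{9} - \frac{52}{9}\right) = \left(-5\right) \left(- \frac{16}{3}\right) = \frac{80}{3}$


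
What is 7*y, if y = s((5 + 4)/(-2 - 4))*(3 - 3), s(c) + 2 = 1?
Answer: 0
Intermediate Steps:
s(c) = -1 (s(c) = -2 + 1 = -1)
y = 0 (y = -(3 - 3) = -1*0 = 0)
7*y = 7*0 = 0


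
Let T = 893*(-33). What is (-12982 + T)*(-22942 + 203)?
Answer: 965293289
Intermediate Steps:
T = -29469
(-12982 + T)*(-22942 + 203) = (-12982 - 29469)*(-22942 + 203) = -42451*(-22739) = 965293289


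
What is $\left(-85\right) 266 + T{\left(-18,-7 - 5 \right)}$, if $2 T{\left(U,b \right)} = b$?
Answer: $-22616$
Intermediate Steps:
$T{\left(U,b \right)} = \frac{b}{2}$
$\left(-85\right) 266 + T{\left(-18,-7 - 5 \right)} = \left(-85\right) 266 + \frac{-7 - 5}{2} = -22610 + \frac{1}{2} \left(-12\right) = -22610 - 6 = -22616$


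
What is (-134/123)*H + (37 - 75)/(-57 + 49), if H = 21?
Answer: -2973/164 ≈ -18.128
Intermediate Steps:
(-134/123)*H + (37 - 75)/(-57 + 49) = -134/123*21 + (37 - 75)/(-57 + 49) = -134*1/123*21 - 38/(-8) = -134/123*21 - 38*(-1/8) = -938/41 + 19/4 = -2973/164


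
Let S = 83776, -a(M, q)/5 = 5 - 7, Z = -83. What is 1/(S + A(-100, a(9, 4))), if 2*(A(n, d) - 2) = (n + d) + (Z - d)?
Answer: 2/167373 ≈ 1.1949e-5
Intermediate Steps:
a(M, q) = 10 (a(M, q) = -5*(5 - 7) = -5*(-2) = 10)
A(n, d) = -79/2 + n/2 (A(n, d) = 2 + ((n + d) + (-83 - d))/2 = 2 + ((d + n) + (-83 - d))/2 = 2 + (-83 + n)/2 = 2 + (-83/2 + n/2) = -79/2 + n/2)
1/(S + A(-100, a(9, 4))) = 1/(83776 + (-79/2 + (½)*(-100))) = 1/(83776 + (-79/2 - 50)) = 1/(83776 - 179/2) = 1/(167373/2) = 2/167373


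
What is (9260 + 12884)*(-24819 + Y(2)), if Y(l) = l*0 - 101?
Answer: -551828480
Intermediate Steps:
Y(l) = -101 (Y(l) = 0 - 101 = -101)
(9260 + 12884)*(-24819 + Y(2)) = (9260 + 12884)*(-24819 - 101) = 22144*(-24920) = -551828480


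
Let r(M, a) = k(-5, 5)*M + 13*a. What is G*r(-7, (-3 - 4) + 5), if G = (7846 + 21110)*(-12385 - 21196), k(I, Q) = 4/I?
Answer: 99181886472/5 ≈ 1.9836e+10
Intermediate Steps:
r(M, a) = 13*a - 4*M/5 (r(M, a) = (4/(-5))*M + 13*a = (4*(-⅕))*M + 13*a = -4*M/5 + 13*a = 13*a - 4*M/5)
G = -972371436 (G = 28956*(-33581) = -972371436)
G*r(-7, (-3 - 4) + 5) = -972371436*(13*((-3 - 4) + 5) - ⅘*(-7)) = -972371436*(13*(-7 + 5) + 28/5) = -972371436*(13*(-2) + 28/5) = -972371436*(-26 + 28/5) = -972371436*(-102/5) = 99181886472/5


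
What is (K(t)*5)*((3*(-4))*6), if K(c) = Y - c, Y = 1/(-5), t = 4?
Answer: 1512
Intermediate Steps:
Y = -⅕ ≈ -0.20000
K(c) = -⅕ - c
(K(t)*5)*((3*(-4))*6) = ((-⅕ - 1*4)*5)*((3*(-4))*6) = ((-⅕ - 4)*5)*(-12*6) = -21/5*5*(-72) = -21*(-72) = 1512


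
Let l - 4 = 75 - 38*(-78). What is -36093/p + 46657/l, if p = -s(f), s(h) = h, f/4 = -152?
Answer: -81463543/1850144 ≈ -44.031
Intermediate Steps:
f = -608 (f = 4*(-152) = -608)
p = 608 (p = -1*(-608) = 608)
l = 3043 (l = 4 + (75 - 38*(-78)) = 4 + (75 + 2964) = 4 + 3039 = 3043)
-36093/p + 46657/l = -36093/608 + 46657/3043 = -81463543/1850144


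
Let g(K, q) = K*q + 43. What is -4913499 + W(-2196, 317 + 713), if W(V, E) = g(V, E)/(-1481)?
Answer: -7274630182/1481 ≈ -4.9120e+6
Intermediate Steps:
g(K, q) = 43 + K*q
W(V, E) = -43/1481 - E*V/1481 (W(V, E) = (43 + V*E)/(-1481) = (43 + E*V)*(-1/1481) = -43/1481 - E*V/1481)
-4913499 + W(-2196, 317 + 713) = -4913499 + (-43/1481 - 1/1481*(317 + 713)*(-2196)) = -4913499 + (-43/1481 - 1/1481*1030*(-2196)) = -4913499 + (-43/1481 + 2261880/1481) = -4913499 + 2261837/1481 = -7274630182/1481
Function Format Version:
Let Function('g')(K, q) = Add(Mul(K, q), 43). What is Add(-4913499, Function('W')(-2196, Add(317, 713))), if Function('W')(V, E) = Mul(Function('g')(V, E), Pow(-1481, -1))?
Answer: Rational(-7274630182, 1481) ≈ -4.9120e+6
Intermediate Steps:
Function('g')(K, q) = Add(43, Mul(K, q))
Function('W')(V, E) = Add(Rational(-43, 1481), Mul(Rational(-1, 1481), E, V)) (Function('W')(V, E) = Mul(Add(43, Mul(V, E)), Pow(-1481, -1)) = Mul(Add(43, Mul(E, V)), Rational(-1, 1481)) = Add(Rational(-43, 1481), Mul(Rational(-1, 1481), E, V)))
Add(-4913499, Function('W')(-2196, Add(317, 713))) = Add(-4913499, Add(Rational(-43, 1481), Mul(Rational(-1, 1481), Add(317, 713), -2196))) = Add(-4913499, Add(Rational(-43, 1481), Mul(Rational(-1, 1481), 1030, -2196))) = Add(-4913499, Add(Rational(-43, 1481), Rational(2261880, 1481))) = Add(-4913499, Rational(2261837, 1481)) = Rational(-7274630182, 1481)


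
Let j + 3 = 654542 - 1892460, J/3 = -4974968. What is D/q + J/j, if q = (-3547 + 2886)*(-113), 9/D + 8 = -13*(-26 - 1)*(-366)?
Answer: 143220997856294439/11879224208145922 ≈ 12.056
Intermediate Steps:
J = -14924904 (J = 3*(-4974968) = -14924904)
D = -9/128474 (D = 9/(-8 - 13*(-26 - 1)*(-366)) = 9/(-8 - 13*(-27)*(-366)) = 9/(-8 + 351*(-366)) = 9/(-8 - 128466) = 9/(-128474) = 9*(-1/128474) = -9/128474 ≈ -7.0053e-5)
j = -1237921 (j = -3 + (654542 - 1892460) = -3 - 1237918 = -1237921)
q = 74693 (q = -661*(-113) = 74693)
D/q + J/j = -9/128474/74693 - 14924904/(-1237921) = -9/128474*1/74693 - 14924904*(-1/1237921) = -9/9596108482 + 14924904/1237921 = 143220997856294439/11879224208145922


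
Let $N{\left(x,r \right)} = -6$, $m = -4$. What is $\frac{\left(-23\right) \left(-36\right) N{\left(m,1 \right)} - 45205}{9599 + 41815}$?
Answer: $- \frac{50173}{51414} \approx -0.97586$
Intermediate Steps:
$\frac{\left(-23\right) \left(-36\right) N{\left(m,1 \right)} - 45205}{9599 + 41815} = \frac{\left(-23\right) \left(-36\right) \left(-6\right) - 45205}{9599 + 41815} = \frac{828 \left(-6\right) - 45205}{51414} = \left(-4968 - 45205\right) \frac{1}{51414} = \left(-50173\right) \frac{1}{51414} = - \frac{50173}{51414}$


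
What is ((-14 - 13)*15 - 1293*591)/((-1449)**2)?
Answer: -12136/33327 ≈ -0.36415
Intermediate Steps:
((-14 - 13)*15 - 1293*591)/((-1449)**2) = (-27*15 - 764163)/2099601 = (-405 - 764163)*(1/2099601) = -764568*1/2099601 = -12136/33327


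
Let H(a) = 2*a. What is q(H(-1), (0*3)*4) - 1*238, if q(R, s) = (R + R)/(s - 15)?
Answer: -3566/15 ≈ -237.73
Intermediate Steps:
q(R, s) = 2*R/(-15 + s) (q(R, s) = (2*R)/(-15 + s) = 2*R/(-15 + s))
q(H(-1), (0*3)*4) - 1*238 = 2*(2*(-1))/(-15 + (0*3)*4) - 1*238 = 2*(-2)/(-15 + 0*4) - 238 = 2*(-2)/(-15 + 0) - 238 = 2*(-2)/(-15) - 238 = 2*(-2)*(-1/15) - 238 = 4/15 - 238 = -3566/15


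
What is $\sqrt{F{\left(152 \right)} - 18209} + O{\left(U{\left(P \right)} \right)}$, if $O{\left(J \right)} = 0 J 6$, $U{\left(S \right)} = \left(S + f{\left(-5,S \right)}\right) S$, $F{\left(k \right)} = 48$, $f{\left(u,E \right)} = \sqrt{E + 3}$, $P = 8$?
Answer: $i \sqrt{18161} \approx 134.76 i$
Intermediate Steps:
$f{\left(u,E \right)} = \sqrt{3 + E}$
$U{\left(S \right)} = S \left(S + \sqrt{3 + S}\right)$ ($U{\left(S \right)} = \left(S + \sqrt{3 + S}\right) S = S \left(S + \sqrt{3 + S}\right)$)
$O{\left(J \right)} = 0$ ($O{\left(J \right)} = 0 \cdot 6 = 0$)
$\sqrt{F{\left(152 \right)} - 18209} + O{\left(U{\left(P \right)} \right)} = \sqrt{48 - 18209} + 0 = \sqrt{-18161} + 0 = i \sqrt{18161} + 0 = i \sqrt{18161}$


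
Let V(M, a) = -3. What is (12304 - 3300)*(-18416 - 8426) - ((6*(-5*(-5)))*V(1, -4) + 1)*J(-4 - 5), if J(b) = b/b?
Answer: -241684919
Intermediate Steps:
J(b) = 1
(12304 - 3300)*(-18416 - 8426) - ((6*(-5*(-5)))*V(1, -4) + 1)*J(-4 - 5) = (12304 - 3300)*(-18416 - 8426) - ((6*(-5*(-5)))*(-3) + 1) = 9004*(-26842) - ((6*25)*(-3) + 1) = -241685368 - (150*(-3) + 1) = -241685368 - (-450 + 1) = -241685368 - (-449) = -241685368 - 1*(-449) = -241685368 + 449 = -241684919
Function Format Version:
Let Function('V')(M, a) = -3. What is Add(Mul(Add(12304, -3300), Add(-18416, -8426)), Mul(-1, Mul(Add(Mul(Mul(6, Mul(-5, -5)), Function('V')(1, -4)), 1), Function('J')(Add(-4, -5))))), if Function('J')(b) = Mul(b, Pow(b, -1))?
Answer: -241684919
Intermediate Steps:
Function('J')(b) = 1
Add(Mul(Add(12304, -3300), Add(-18416, -8426)), Mul(-1, Mul(Add(Mul(Mul(6, Mul(-5, -5)), Function('V')(1, -4)), 1), Function('J')(Add(-4, -5))))) = Add(Mul(Add(12304, -3300), Add(-18416, -8426)), Mul(-1, Mul(Add(Mul(Mul(6, Mul(-5, -5)), -3), 1), 1))) = Add(Mul(9004, -26842), Mul(-1, Mul(Add(Mul(Mul(6, 25), -3), 1), 1))) = Add(-241685368, Mul(-1, Mul(Add(Mul(150, -3), 1), 1))) = Add(-241685368, Mul(-1, Mul(Add(-450, 1), 1))) = Add(-241685368, Mul(-1, Mul(-449, 1))) = Add(-241685368, Mul(-1, -449)) = Add(-241685368, 449) = -241684919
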